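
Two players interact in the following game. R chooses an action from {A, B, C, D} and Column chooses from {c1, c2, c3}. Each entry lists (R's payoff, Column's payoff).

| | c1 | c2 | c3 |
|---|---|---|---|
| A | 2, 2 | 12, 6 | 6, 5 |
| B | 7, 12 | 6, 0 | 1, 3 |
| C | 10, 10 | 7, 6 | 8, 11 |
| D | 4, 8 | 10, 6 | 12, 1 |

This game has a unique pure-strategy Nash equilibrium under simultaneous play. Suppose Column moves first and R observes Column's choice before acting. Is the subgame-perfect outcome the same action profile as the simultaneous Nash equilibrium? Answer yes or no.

Work backward from R's decision.
- c1 → R plays C (best of 2, 7, 10, 4); Column gets 10.
- c2 → R plays A (best of 12, 6, 7, 10); Column gets 6.
- c3 → R plays D (best of 6, 1, 8, 12); Column gets 1.
Maximizing over 10, 6, 1, Column chooses c1. Subgame-perfect outcome: (C, c1) with payoffs (10, 10).
Under simultaneous play:
R's best replies: c1→C; c2→A; c3→D.
Column's best replies: A→c2; B→c1; C→c3; D→c1.
The unique mutual best reply is (A, c2), giving (12, 6).
Sequential outcome (C, c1) differs from the Nash profile (A, c2).

no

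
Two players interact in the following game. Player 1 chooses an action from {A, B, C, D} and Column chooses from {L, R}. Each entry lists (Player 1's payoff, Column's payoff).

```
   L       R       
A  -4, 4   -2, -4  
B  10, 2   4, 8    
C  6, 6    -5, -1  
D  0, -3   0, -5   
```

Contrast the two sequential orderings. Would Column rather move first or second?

If Player 1 leads: Column's best replies are A→L, B→R, C→L, D→L; Player 1's induced payoffs -4, 4, 6, 0; outcome (C, L), payoffs (6, 6).
If Column leads: Player 1's best replies are L→B, R→B; Column's induced payoffs 2, 8; outcome (B, R), payoffs (4, 8).
Column gets 8 moving first and 6 moving second, so Column prefers to move first.

first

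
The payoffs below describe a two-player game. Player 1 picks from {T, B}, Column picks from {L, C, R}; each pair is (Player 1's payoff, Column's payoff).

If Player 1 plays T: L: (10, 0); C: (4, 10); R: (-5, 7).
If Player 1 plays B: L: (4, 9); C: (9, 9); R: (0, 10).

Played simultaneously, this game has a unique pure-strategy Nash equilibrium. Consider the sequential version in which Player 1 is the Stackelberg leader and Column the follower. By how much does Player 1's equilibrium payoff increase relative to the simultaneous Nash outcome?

4

Column best-responds to each possible Player 1 move:
- T: BR = C, leader payoff 4.
- B: BR = R, leader payoff 0.
Player 1's induced payoffs are 4, 0, so Player 1 commits to T. Subgame-perfect outcome: (T, C) with payoffs (4, 10).
Now find the simultaneous Nash equilibrium.
Player 1's best replies: L→T; C→B; R→B.
Column's best replies: T→C; B→R.
Only (B, R) has each player best-responding; Nash payoffs (0, 10).
Player 1's commitment gain: 4 − 0 = 4.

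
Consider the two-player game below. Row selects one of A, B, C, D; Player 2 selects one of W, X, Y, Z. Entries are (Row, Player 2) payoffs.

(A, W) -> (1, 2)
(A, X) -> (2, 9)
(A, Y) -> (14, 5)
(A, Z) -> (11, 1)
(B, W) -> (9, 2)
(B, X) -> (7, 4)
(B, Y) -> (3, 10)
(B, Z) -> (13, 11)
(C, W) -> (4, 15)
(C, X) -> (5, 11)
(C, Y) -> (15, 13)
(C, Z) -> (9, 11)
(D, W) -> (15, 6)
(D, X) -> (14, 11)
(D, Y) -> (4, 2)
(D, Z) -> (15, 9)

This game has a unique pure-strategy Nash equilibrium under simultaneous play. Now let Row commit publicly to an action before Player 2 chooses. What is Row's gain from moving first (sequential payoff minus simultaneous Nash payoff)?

0

Work backward from Player 2's decision.
- A: Player 2 compares 2, 9, 5, 1 and picks X; Row would get 2.
- B: Player 2 compares 2, 4, 10, 11 and picks Z; Row would get 13.
- C: Player 2 compares 15, 11, 13, 11 and picks W; Row would get 4.
- D: Player 2 compares 6, 11, 2, 9 and picks X; Row would get 14.
Among 2, 13, 4, 14, the best is 14 at D. Subgame-perfect outcome: (D, X) with payoffs (14, 11).
Under simultaneous play:
Row's best replies: W→D; X→D; Y→C; Z→D.
Player 2's best replies: A→X; B→Z; C→W; D→X.
Only (D, X) has each player best-responding; Nash payoffs (14, 11).
Row's commitment gain: 14 − 14 = 0.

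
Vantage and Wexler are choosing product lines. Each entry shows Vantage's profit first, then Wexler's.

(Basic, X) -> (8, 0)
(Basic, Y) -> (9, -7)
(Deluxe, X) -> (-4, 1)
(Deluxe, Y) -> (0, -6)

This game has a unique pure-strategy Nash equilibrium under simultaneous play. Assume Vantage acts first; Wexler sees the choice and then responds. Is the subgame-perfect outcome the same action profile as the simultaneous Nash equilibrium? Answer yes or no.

Backward induction with Vantage moving first.
- Basic: BR = X, leader payoff 8.
- Deluxe: BR = X, leader payoff -4.
Among 8, -4, the best is 8 at Basic. Subgame-perfect outcome: (Basic, X) with payoffs (8, 0).
Now find the simultaneous Nash equilibrium.
Vantage's best replies: X→Basic; Y→Basic.
Wexler's best replies: Basic→X; Deluxe→X.
The unique mutual best reply is (Basic, X), giving (8, 0).
Sequential outcome (Basic, X) coincides with the Nash profile (Basic, X).

yes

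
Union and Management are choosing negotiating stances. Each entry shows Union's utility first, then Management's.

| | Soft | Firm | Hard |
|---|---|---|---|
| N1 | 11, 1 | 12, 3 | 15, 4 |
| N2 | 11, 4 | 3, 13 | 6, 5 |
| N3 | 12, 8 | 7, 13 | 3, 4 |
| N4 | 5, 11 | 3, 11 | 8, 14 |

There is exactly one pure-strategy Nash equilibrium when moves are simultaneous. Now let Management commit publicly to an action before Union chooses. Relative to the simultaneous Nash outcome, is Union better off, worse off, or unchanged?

worse off

Union best-responds to each possible Management move:
- Soft → Union plays N3 (best of 11, 11, 12, 5); Management gets 8.
- Firm → Union plays N1 (best of 12, 3, 7, 3); Management gets 3.
- Hard → Union plays N1 (best of 15, 6, 3, 8); Management gets 4.
Maximizing over 8, 3, 4, Management chooses Soft. Subgame-perfect outcome: (N3, Soft) with payoffs (12, 8).
Under simultaneous play:
Union's best replies: Soft→N3; Firm→N1; Hard→N1.
Management's best replies: N1→Hard; N2→Firm; N3→Firm; N4→Hard.
Only (N1, Hard) has each player best-responding; Nash payoffs (15, 4).
Union earns 12 sequentially versus 15 at the Nash outcome: worse off.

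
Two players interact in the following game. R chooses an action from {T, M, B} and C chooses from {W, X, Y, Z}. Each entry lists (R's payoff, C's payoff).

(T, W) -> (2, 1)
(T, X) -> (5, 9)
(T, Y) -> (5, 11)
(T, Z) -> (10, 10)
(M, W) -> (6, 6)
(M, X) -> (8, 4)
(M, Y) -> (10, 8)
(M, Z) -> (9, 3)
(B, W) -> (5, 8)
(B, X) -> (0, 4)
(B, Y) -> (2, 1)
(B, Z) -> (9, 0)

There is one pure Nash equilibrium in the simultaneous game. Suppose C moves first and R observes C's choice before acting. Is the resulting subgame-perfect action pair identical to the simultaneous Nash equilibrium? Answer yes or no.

no

R best-responds to each possible C move:
- W → R plays M (best of 2, 6, 5); C gets 6.
- X → R plays M (best of 5, 8, 0); C gets 4.
- Y → R plays M (best of 5, 10, 2); C gets 8.
- Z → R plays T (best of 10, 9, 9); C gets 10.
C's induced payoffs are 6, 4, 8, 10, so C commits to Z. Subgame-perfect outcome: (T, Z) with payoffs (10, 10).
Now find the simultaneous Nash equilibrium.
R's best replies: W→M; X→M; Y→M; Z→T.
C's best replies: T→Y; M→Y; B→W.
Only (M, Y) has each player best-responding; Nash payoffs (10, 8).
Sequential outcome (T, Z) differs from the Nash profile (M, Y).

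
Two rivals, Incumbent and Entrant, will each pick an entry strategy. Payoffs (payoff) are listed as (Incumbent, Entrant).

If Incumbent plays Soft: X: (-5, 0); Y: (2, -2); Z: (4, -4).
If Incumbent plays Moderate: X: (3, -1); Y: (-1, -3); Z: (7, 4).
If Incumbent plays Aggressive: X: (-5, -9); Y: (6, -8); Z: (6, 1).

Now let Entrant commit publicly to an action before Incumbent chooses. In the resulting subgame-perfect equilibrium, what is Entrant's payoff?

Work backward from Incumbent's decision.
- X: BR = Moderate, leader payoff -1.
- Y: BR = Aggressive, leader payoff -8.
- Z: BR = Moderate, leader payoff 4.
Entrant's induced payoffs are -1, -8, 4, so Entrant commits to Z. Subgame-perfect outcome: (Moderate, Z) with payoffs (7, 4).

4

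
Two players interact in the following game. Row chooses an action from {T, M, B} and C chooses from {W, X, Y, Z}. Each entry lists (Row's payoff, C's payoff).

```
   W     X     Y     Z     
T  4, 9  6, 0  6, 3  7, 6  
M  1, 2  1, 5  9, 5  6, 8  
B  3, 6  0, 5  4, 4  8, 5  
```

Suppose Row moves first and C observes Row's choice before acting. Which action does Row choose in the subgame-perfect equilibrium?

M

Backward induction with Row moving first.
- T: C compares 9, 0, 3, 6 and picks W; Row would get 4.
- M: C compares 2, 5, 5, 8 and picks Z; Row would get 6.
- B: C compares 6, 5, 4, 5 and picks W; Row would get 3.
Row's induced payoffs are 4, 6, 3, so Row commits to M. Subgame-perfect outcome: (M, Z) with payoffs (6, 8).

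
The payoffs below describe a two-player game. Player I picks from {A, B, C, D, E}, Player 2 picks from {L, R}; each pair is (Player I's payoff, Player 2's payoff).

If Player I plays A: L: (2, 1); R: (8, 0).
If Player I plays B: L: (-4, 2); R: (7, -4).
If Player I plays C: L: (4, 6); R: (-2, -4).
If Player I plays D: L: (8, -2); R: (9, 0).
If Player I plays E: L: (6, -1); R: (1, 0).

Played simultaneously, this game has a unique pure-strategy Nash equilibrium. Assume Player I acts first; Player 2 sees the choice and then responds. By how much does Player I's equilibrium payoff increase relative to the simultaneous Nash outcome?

Work backward from Player 2's decision.
- A → Player 2 plays L (best of 1, 0); Player I gets 2.
- B → Player 2 plays L (best of 2, -4); Player I gets -4.
- C → Player 2 plays L (best of 6, -4); Player I gets 4.
- D → Player 2 plays R (best of -2, 0); Player I gets 9.
- E → Player 2 plays R (best of -1, 0); Player I gets 1.
Among 2, -4, 4, 9, 1, the best is 9 at D. Subgame-perfect outcome: (D, R) with payoffs (9, 0).
For the simultaneous game, intersect best replies.
Player I's best replies: L→D; R→D.
Player 2's best replies: A→L; B→L; C→L; D→R; E→R.
The unique mutual best reply is (D, R), giving (9, 0).
Player I's commitment gain: 9 − 9 = 0.

0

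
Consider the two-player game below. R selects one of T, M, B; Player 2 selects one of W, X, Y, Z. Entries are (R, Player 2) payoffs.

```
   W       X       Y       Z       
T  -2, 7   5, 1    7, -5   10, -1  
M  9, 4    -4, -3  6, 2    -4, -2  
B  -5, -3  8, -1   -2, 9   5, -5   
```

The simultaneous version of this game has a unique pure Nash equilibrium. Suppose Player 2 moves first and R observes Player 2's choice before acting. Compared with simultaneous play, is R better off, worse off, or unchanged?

unchanged

Solve by backward induction (Player 2 leads).
- W: BR = M, leader payoff 4.
- X: BR = B, leader payoff -1.
- Y: BR = T, leader payoff -5.
- Z: BR = T, leader payoff -1.
Player 2's induced payoffs are 4, -1, -5, -1, so Player 2 commits to W. Subgame-perfect outcome: (M, W) with payoffs (9, 4).
Under simultaneous play:
R's best replies: W→M; X→B; Y→T; Z→T.
Player 2's best replies: T→W; M→W; B→Y.
Only (M, W) has each player best-responding; Nash payoffs (9, 4).
R earns 9 sequentially versus 9 at the Nash outcome: unchanged.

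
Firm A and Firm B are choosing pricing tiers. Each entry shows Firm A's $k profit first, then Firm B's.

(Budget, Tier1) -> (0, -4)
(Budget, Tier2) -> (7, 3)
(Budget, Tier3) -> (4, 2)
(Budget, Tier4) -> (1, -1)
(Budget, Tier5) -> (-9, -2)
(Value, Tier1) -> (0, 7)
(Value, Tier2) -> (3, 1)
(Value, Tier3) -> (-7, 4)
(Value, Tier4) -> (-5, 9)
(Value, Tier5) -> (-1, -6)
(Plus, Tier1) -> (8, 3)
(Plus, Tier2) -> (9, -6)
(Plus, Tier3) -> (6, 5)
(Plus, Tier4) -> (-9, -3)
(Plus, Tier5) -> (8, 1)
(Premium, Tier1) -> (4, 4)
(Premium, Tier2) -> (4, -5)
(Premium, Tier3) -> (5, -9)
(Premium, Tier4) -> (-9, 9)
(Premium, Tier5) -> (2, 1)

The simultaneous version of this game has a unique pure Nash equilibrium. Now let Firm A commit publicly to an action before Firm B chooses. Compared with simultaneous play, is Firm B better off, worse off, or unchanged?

worse off

Firm B best-responds to each possible Firm A move:
- Budget: BR = Tier2, leader payoff 7.
- Value: BR = Tier4, leader payoff -5.
- Plus: BR = Tier3, leader payoff 6.
- Premium: BR = Tier4, leader payoff -9.
Among 7, -5, 6, -9, the best is 7 at Budget. Subgame-perfect outcome: (Budget, Tier2) with payoffs (7, 3).
Now find the simultaneous Nash equilibrium.
Firm A's best replies: Tier1→Plus; Tier2→Plus; Tier3→Plus; Tier4→Budget; Tier5→Plus.
Firm B's best replies: Budget→Tier2; Value→Tier4; Plus→Tier3; Premium→Tier4.
Only (Plus, Tier3) has each player best-responding; Nash payoffs (6, 5).
Firm B earns 3 sequentially versus 5 at the Nash outcome: worse off.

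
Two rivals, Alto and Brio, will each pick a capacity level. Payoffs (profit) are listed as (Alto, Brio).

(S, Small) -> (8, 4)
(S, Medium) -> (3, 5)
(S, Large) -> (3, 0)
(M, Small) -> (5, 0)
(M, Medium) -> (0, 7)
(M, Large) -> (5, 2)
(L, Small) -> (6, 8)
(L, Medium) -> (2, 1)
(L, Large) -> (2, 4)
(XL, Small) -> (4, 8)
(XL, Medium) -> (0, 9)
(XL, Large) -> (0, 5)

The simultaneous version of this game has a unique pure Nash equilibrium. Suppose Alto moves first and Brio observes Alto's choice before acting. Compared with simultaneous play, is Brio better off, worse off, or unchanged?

better off

Backward induction with Alto moving first.
- S → Brio plays Medium (best of 4, 5, 0); Alto gets 3.
- M → Brio plays Medium (best of 0, 7, 2); Alto gets 0.
- L → Brio plays Small (best of 8, 1, 4); Alto gets 6.
- XL → Brio plays Medium (best of 8, 9, 5); Alto gets 0.
Alto's induced payoffs are 3, 0, 6, 0, so Alto commits to L. Subgame-perfect outcome: (L, Small) with payoffs (6, 8).
For the simultaneous game, intersect best replies.
Alto's best replies: Small→S; Medium→S; Large→M.
Brio's best replies: S→Medium; M→Medium; L→Small; XL→Medium.
Only (S, Medium) has each player best-responding; Nash payoffs (3, 5).
Brio earns 8 sequentially versus 5 at the Nash outcome: better off.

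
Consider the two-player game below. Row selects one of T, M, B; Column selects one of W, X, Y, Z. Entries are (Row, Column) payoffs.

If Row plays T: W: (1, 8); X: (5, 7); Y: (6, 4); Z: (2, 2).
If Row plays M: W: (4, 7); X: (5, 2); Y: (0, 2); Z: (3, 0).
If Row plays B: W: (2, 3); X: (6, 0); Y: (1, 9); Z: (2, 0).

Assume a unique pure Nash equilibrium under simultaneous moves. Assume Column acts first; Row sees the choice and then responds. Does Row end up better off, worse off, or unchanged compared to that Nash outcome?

unchanged

Backward induction with Column moving first.
- W → Row plays M (best of 1, 4, 2); Column gets 7.
- X → Row plays B (best of 5, 5, 6); Column gets 0.
- Y → Row plays T (best of 6, 0, 1); Column gets 4.
- Z → Row plays M (best of 2, 3, 2); Column gets 0.
Maximizing over 7, 0, 4, 0, Column chooses W. Subgame-perfect outcome: (M, W) with payoffs (4, 7).
Under simultaneous play:
Row's best replies: W→M; X→B; Y→T; Z→M.
Column's best replies: T→W; M→W; B→Y.
The unique mutual best reply is (M, W), giving (4, 7).
Row earns 4 sequentially versus 4 at the Nash outcome: unchanged.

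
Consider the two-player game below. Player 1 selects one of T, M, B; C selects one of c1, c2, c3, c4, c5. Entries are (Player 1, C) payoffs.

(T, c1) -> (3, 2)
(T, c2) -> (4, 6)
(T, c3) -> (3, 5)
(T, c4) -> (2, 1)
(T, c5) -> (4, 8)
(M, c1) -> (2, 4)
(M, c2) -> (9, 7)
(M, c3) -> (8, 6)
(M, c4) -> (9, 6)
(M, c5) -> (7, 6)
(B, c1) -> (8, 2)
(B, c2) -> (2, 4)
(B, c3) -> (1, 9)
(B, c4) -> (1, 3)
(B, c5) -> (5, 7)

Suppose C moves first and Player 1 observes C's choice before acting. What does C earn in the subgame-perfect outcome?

7

Player 1 best-responds to each possible C move:
- c1 → Player 1 plays B (best of 3, 2, 8); C gets 2.
- c2 → Player 1 plays M (best of 4, 9, 2); C gets 7.
- c3 → Player 1 plays M (best of 3, 8, 1); C gets 6.
- c4 → Player 1 plays M (best of 2, 9, 1); C gets 6.
- c5 → Player 1 plays M (best of 4, 7, 5); C gets 6.
Maximizing over 2, 7, 6, 6, 6, C chooses c2. Subgame-perfect outcome: (M, c2) with payoffs (9, 7).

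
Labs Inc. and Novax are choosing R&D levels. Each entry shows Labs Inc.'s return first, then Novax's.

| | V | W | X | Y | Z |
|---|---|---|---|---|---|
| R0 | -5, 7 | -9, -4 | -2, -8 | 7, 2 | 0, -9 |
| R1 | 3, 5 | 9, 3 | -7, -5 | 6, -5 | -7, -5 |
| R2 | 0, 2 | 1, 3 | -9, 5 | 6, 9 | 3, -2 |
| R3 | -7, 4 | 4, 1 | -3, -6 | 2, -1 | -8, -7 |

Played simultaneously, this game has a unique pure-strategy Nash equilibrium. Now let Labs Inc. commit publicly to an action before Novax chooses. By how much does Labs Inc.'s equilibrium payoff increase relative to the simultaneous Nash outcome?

Novax best-responds to each possible Labs Inc. move:
- R0: BR = V, leader payoff -5.
- R1: BR = V, leader payoff 3.
- R2: BR = Y, leader payoff 6.
- R3: BR = V, leader payoff -7.
Labs Inc.'s induced payoffs are -5, 3, 6, -7, so Labs Inc. commits to R2. Subgame-perfect outcome: (R2, Y) with payoffs (6, 9).
Under simultaneous play:
Labs Inc.'s best replies: V→R1; W→R1; X→R0; Y→R0; Z→R2.
Novax's best replies: R0→V; R1→V; R2→Y; R3→V.
The unique mutual best reply is (R1, V), giving (3, 5).
Labs Inc.'s commitment gain: 6 − 3 = 3.

3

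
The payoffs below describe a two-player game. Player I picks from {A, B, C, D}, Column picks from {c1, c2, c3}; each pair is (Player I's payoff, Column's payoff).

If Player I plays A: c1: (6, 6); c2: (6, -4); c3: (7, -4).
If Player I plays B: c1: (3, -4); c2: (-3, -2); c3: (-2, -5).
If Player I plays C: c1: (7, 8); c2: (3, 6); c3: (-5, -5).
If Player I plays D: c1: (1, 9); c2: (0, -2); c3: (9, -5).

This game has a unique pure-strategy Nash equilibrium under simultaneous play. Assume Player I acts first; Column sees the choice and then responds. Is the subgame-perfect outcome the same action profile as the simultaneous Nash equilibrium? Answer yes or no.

yes

Column best-responds to each possible Player I move:
- A: BR = c1, leader payoff 6.
- B: BR = c2, leader payoff -3.
- C: BR = c1, leader payoff 7.
- D: BR = c1, leader payoff 1.
Among 6, -3, 7, 1, the best is 7 at C. Subgame-perfect outcome: (C, c1) with payoffs (7, 8).
Now find the simultaneous Nash equilibrium.
Player I's best replies: c1→C; c2→A; c3→D.
Column's best replies: A→c1; B→c2; C→c1; D→c1.
The unique mutual best reply is (C, c1), giving (7, 8).
Sequential outcome (C, c1) coincides with the Nash profile (C, c1).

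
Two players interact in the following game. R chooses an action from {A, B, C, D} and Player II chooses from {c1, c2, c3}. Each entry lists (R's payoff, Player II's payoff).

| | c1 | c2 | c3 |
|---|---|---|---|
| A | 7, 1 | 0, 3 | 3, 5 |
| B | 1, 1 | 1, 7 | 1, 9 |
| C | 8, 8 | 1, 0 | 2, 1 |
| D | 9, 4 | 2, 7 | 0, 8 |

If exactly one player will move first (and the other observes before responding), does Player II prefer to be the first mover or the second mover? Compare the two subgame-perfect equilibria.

second

If R leads: Player II's best replies are A→c3, B→c3, C→c1, D→c3; R's induced payoffs 3, 1, 8, 0; outcome (C, c1), payoffs (8, 8).
If Player II leads: R's best replies are c1→D, c2→D, c3→A; Player II's induced payoffs 4, 7, 5; outcome (D, c2), payoffs (2, 7).
Player II gets 7 moving first and 8 moving second, so Player II prefers to move second.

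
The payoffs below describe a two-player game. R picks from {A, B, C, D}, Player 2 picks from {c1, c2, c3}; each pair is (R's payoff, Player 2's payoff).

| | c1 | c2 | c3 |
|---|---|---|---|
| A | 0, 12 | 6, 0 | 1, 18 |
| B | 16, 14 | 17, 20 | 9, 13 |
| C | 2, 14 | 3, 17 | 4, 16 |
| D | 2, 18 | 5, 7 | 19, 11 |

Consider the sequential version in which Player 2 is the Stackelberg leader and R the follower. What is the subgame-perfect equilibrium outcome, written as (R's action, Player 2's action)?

R best-responds to each possible Player 2 move:
- c1: R compares 0, 16, 2, 2 and picks B; Player 2 would get 14.
- c2: R compares 6, 17, 3, 5 and picks B; Player 2 would get 20.
- c3: R compares 1, 9, 4, 19 and picks D; Player 2 would get 11.
Among 14, 20, 11, the best is 20 at c2. Subgame-perfect outcome: (B, c2) with payoffs (17, 20).

(B, c2)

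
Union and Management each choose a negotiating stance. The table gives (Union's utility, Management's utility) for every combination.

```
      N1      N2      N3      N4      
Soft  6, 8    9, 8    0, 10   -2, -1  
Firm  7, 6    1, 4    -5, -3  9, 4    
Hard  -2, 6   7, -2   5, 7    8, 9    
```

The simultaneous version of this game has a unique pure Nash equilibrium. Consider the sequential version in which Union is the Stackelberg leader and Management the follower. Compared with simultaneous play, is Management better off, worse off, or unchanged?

better off

Backward induction with Union moving first.
- Soft: BR = N3, leader payoff 0.
- Firm: BR = N1, leader payoff 7.
- Hard: BR = N4, leader payoff 8.
Among 0, 7, 8, the best is 8 at Hard. Subgame-perfect outcome: (Hard, N4) with payoffs (8, 9).
Under simultaneous play:
Union's best replies: N1→Firm; N2→Soft; N3→Hard; N4→Firm.
Management's best replies: Soft→N3; Firm→N1; Hard→N4.
Only (Firm, N1) has each player best-responding; Nash payoffs (7, 6).
Management earns 9 sequentially versus 6 at the Nash outcome: better off.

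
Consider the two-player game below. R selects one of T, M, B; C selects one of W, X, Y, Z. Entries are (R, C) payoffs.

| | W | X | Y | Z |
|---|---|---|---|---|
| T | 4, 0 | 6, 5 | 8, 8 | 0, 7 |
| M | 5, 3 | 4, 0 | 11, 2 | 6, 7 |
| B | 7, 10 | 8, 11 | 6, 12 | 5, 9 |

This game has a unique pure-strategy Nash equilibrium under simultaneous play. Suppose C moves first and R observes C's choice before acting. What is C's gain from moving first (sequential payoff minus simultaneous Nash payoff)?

Solve by backward induction (C leads).
- W: R compares 4, 5, 7 and picks B; C would get 10.
- X: R compares 6, 4, 8 and picks B; C would get 11.
- Y: R compares 8, 11, 6 and picks M; C would get 2.
- Z: R compares 0, 6, 5 and picks M; C would get 7.
Among 10, 11, 2, 7, the best is 11 at X. Subgame-perfect outcome: (B, X) with payoffs (8, 11).
Under simultaneous play:
R's best replies: W→B; X→B; Y→M; Z→M.
C's best replies: T→Y; M→Z; B→Y.
The unique mutual best reply is (M, Z), giving (6, 7).
C's commitment gain: 11 − 7 = 4.

4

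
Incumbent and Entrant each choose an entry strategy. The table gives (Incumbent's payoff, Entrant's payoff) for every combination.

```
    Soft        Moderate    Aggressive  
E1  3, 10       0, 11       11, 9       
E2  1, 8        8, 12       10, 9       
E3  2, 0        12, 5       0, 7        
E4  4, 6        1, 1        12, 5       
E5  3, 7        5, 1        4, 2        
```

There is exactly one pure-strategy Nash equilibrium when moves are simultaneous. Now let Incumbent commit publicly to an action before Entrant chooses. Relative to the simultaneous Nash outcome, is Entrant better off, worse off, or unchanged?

Solve by backward induction (Incumbent leads).
- E1: BR = Moderate, leader payoff 0.
- E2: BR = Moderate, leader payoff 8.
- E3: BR = Aggressive, leader payoff 0.
- E4: BR = Soft, leader payoff 4.
- E5: BR = Soft, leader payoff 3.
Incumbent's induced payoffs are 0, 8, 0, 4, 3, so Incumbent commits to E2. Subgame-perfect outcome: (E2, Moderate) with payoffs (8, 12).
Under simultaneous play:
Incumbent's best replies: Soft→E4; Moderate→E3; Aggressive→E4.
Entrant's best replies: E1→Moderate; E2→Moderate; E3→Aggressive; E4→Soft; E5→Soft.
The unique mutual best reply is (E4, Soft), giving (4, 6).
Entrant earns 12 sequentially versus 6 at the Nash outcome: better off.

better off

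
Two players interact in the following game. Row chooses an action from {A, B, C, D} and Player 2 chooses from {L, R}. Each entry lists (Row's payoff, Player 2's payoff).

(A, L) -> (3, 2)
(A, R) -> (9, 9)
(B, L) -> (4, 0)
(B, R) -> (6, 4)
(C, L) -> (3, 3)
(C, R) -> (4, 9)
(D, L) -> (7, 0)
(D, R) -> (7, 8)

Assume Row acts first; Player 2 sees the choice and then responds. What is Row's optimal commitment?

A

Backward induction with Row moving first.
- A: Player 2 compares 2, 9 and picks R; Row would get 9.
- B: Player 2 compares 0, 4 and picks R; Row would get 6.
- C: Player 2 compares 3, 9 and picks R; Row would get 4.
- D: Player 2 compares 0, 8 and picks R; Row would get 7.
Among 9, 6, 4, 7, the best is 9 at A. Subgame-perfect outcome: (A, R) with payoffs (9, 9).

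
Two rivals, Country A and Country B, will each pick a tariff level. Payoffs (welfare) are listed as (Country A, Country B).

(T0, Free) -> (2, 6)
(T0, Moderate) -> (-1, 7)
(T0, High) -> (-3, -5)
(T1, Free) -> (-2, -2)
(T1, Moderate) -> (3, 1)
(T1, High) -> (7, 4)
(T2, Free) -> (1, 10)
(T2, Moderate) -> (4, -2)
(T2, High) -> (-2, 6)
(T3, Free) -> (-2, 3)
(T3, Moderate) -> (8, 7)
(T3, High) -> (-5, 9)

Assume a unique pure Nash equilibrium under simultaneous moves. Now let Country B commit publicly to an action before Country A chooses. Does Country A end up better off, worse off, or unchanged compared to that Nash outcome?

better off

Solve by backward induction (Country B leads).
- Free: BR = T0, leader payoff 6.
- Moderate: BR = T3, leader payoff 7.
- High: BR = T1, leader payoff 4.
Among 6, 7, 4, the best is 7 at Moderate. Subgame-perfect outcome: (T3, Moderate) with payoffs (8, 7).
For the simultaneous game, intersect best replies.
Country A's best replies: Free→T0; Moderate→T3; High→T1.
Country B's best replies: T0→Moderate; T1→High; T2→Free; T3→High.
The unique mutual best reply is (T1, High), giving (7, 4).
Country A earns 8 sequentially versus 7 at the Nash outcome: better off.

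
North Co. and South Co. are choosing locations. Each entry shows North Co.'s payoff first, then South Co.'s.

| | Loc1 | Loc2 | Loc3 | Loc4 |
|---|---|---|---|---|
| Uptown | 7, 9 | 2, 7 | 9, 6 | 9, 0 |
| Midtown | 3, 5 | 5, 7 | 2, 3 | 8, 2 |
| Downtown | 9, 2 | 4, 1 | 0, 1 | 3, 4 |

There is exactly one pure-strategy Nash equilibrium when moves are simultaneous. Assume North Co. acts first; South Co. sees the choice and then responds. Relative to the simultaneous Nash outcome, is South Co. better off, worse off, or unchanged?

better off

Work backward from South Co.'s decision.
- Uptown → South Co. plays Loc1 (best of 9, 7, 6, 0); North Co. gets 7.
- Midtown → South Co. plays Loc2 (best of 5, 7, 3, 2); North Co. gets 5.
- Downtown → South Co. plays Loc4 (best of 2, 1, 1, 4); North Co. gets 3.
Among 7, 5, 3, the best is 7 at Uptown. Subgame-perfect outcome: (Uptown, Loc1) with payoffs (7, 9).
Under simultaneous play:
North Co.'s best replies: Loc1→Downtown; Loc2→Midtown; Loc3→Uptown; Loc4→Uptown.
South Co.'s best replies: Uptown→Loc1; Midtown→Loc2; Downtown→Loc4.
Only (Midtown, Loc2) has each player best-responding; Nash payoffs (5, 7).
South Co. earns 9 sequentially versus 7 at the Nash outcome: better off.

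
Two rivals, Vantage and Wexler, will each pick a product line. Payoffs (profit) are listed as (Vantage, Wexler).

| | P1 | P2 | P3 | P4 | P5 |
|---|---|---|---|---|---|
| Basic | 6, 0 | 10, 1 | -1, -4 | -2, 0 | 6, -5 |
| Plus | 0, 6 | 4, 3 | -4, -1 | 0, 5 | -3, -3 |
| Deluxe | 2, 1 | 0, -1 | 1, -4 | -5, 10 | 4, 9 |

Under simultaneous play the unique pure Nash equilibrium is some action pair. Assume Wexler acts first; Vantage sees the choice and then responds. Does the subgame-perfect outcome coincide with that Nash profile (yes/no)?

Solve by backward induction (Wexler leads).
- P1: BR = Basic, leader payoff 0.
- P2: BR = Basic, leader payoff 1.
- P3: BR = Deluxe, leader payoff -4.
- P4: BR = Plus, leader payoff 5.
- P5: BR = Basic, leader payoff -5.
Wexler's induced payoffs are 0, 1, -4, 5, -5, so Wexler commits to P4. Subgame-perfect outcome: (Plus, P4) with payoffs (0, 5).
Now find the simultaneous Nash equilibrium.
Vantage's best replies: P1→Basic; P2→Basic; P3→Deluxe; P4→Plus; P5→Basic.
Wexler's best replies: Basic→P2; Plus→P1; Deluxe→P4.
The unique mutual best reply is (Basic, P2), giving (10, 1).
Sequential outcome (Plus, P4) differs from the Nash profile (Basic, P2).

no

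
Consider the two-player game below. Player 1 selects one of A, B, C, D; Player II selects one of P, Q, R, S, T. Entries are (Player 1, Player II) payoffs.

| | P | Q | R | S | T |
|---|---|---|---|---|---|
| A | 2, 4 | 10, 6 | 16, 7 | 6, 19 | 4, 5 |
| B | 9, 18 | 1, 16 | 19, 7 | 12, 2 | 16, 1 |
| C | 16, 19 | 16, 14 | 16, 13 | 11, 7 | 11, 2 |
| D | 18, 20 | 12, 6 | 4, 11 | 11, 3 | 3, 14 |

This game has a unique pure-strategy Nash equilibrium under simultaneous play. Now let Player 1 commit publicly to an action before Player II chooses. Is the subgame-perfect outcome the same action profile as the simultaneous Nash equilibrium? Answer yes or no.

yes

Work backward from Player II's decision.
- A: BR = S, leader payoff 6.
- B: BR = P, leader payoff 9.
- C: BR = P, leader payoff 16.
- D: BR = P, leader payoff 18.
Maximizing over 6, 9, 16, 18, Player 1 chooses D. Subgame-perfect outcome: (D, P) with payoffs (18, 20).
Under simultaneous play:
Player 1's best replies: P→D; Q→C; R→B; S→B; T→B.
Player II's best replies: A→S; B→P; C→P; D→P.
Only (D, P) has each player best-responding; Nash payoffs (18, 20).
Sequential outcome (D, P) coincides with the Nash profile (D, P).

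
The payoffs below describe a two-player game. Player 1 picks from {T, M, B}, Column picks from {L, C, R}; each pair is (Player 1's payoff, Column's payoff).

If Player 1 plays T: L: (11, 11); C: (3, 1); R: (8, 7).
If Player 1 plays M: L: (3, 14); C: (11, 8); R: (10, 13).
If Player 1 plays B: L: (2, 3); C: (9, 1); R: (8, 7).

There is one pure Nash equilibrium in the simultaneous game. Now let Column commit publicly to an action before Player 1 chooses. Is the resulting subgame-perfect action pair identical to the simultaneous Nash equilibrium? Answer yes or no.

no

Backward induction with Column moving first.
- L → Player 1 plays T (best of 11, 3, 2); Column gets 11.
- C → Player 1 plays M (best of 3, 11, 9); Column gets 8.
- R → Player 1 plays M (best of 8, 10, 8); Column gets 13.
Column's induced payoffs are 11, 8, 13, so Column commits to R. Subgame-perfect outcome: (M, R) with payoffs (10, 13).
Under simultaneous play:
Player 1's best replies: L→T; C→M; R→M.
Column's best replies: T→L; M→L; B→R.
The unique mutual best reply is (T, L), giving (11, 11).
Sequential outcome (M, R) differs from the Nash profile (T, L).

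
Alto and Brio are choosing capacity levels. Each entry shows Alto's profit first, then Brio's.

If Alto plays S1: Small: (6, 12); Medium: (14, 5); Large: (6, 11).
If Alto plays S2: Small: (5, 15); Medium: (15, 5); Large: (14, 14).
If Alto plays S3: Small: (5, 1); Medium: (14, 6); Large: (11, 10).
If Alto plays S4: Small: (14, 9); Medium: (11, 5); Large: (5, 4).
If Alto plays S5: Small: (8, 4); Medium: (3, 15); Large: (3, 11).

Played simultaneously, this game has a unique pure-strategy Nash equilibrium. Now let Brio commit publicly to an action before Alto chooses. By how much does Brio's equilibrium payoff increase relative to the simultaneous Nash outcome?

5

Work backward from Alto's decision.
- Small: Alto compares 6, 5, 5, 14, 8 and picks S4; Brio would get 9.
- Medium: Alto compares 14, 15, 14, 11, 3 and picks S2; Brio would get 5.
- Large: Alto compares 6, 14, 11, 5, 3 and picks S2; Brio would get 14.
Brio's induced payoffs are 9, 5, 14, so Brio commits to Large. Subgame-perfect outcome: (S2, Large) with payoffs (14, 14).
Now find the simultaneous Nash equilibrium.
Alto's best replies: Small→S4; Medium→S2; Large→S2.
Brio's best replies: S1→Small; S2→Small; S3→Large; S4→Small; S5→Medium.
The unique mutual best reply is (S4, Small), giving (14, 9).
Brio's commitment gain: 14 − 9 = 5.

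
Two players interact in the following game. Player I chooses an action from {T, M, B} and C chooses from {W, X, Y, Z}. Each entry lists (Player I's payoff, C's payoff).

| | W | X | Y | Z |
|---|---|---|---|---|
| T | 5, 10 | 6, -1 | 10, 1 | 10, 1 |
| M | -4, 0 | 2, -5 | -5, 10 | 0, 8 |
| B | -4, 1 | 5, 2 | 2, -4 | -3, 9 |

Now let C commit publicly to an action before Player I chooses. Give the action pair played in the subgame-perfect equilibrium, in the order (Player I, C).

Backward induction with C moving first.
- W: Player I compares 5, -4, -4 and picks T; C would get 10.
- X: Player I compares 6, 2, 5 and picks T; C would get -1.
- Y: Player I compares 10, -5, 2 and picks T; C would get 1.
- Z: Player I compares 10, 0, -3 and picks T; C would get 1.
Maximizing over 10, -1, 1, 1, C chooses W. Subgame-perfect outcome: (T, W) with payoffs (5, 10).

(T, W)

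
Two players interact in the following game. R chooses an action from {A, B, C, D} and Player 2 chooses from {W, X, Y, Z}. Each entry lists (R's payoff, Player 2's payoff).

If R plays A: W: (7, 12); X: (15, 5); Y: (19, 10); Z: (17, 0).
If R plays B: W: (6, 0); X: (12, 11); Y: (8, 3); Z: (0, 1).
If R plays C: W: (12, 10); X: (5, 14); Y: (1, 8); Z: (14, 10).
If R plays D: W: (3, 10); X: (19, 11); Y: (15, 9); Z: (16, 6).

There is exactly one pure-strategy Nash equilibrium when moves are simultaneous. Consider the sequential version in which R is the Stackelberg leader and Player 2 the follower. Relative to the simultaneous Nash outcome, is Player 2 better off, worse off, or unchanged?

unchanged

Player 2 best-responds to each possible R move:
- A: BR = W, leader payoff 7.
- B: BR = X, leader payoff 12.
- C: BR = X, leader payoff 5.
- D: BR = X, leader payoff 19.
Among 7, 12, 5, 19, the best is 19 at D. Subgame-perfect outcome: (D, X) with payoffs (19, 11).
Now find the simultaneous Nash equilibrium.
R's best replies: W→C; X→D; Y→A; Z→A.
Player 2's best replies: A→W; B→X; C→X; D→X.
The unique mutual best reply is (D, X), giving (19, 11).
Player 2 earns 11 sequentially versus 11 at the Nash outcome: unchanged.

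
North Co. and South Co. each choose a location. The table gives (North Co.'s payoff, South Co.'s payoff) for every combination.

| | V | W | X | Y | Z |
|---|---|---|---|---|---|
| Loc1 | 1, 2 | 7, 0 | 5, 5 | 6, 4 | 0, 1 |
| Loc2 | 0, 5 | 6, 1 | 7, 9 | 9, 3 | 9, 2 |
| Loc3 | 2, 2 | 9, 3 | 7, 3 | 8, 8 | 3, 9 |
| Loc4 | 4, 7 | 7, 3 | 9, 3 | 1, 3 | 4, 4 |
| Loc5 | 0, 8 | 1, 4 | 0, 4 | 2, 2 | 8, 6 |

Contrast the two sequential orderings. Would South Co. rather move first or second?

second

If North Co. leads: South Co.'s best replies are Loc1→X, Loc2→X, Loc3→Z, Loc4→V, Loc5→V; North Co.'s induced payoffs 5, 7, 3, 4, 0; outcome (Loc2, X), payoffs (7, 9).
If South Co. leads: North Co.'s best replies are V→Loc4, W→Loc3, X→Loc4, Y→Loc2, Z→Loc2; South Co.'s induced payoffs 7, 3, 3, 3, 2; outcome (Loc4, V), payoffs (4, 7).
South Co. gets 7 moving first and 9 moving second, so South Co. prefers to move second.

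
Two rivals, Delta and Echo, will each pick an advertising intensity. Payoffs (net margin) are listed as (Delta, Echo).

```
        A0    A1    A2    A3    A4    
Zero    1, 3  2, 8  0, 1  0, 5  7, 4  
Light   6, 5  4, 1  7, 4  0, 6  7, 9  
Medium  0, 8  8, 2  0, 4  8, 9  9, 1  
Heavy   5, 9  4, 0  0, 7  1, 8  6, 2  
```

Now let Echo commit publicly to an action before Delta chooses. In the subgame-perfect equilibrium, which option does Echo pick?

Delta best-responds to each possible Echo move:
- A0: BR = Light, leader payoff 5.
- A1: BR = Medium, leader payoff 2.
- A2: BR = Light, leader payoff 4.
- A3: BR = Medium, leader payoff 9.
- A4: BR = Medium, leader payoff 1.
Maximizing over 5, 2, 4, 9, 1, Echo chooses A3. Subgame-perfect outcome: (Medium, A3) with payoffs (8, 9).

A3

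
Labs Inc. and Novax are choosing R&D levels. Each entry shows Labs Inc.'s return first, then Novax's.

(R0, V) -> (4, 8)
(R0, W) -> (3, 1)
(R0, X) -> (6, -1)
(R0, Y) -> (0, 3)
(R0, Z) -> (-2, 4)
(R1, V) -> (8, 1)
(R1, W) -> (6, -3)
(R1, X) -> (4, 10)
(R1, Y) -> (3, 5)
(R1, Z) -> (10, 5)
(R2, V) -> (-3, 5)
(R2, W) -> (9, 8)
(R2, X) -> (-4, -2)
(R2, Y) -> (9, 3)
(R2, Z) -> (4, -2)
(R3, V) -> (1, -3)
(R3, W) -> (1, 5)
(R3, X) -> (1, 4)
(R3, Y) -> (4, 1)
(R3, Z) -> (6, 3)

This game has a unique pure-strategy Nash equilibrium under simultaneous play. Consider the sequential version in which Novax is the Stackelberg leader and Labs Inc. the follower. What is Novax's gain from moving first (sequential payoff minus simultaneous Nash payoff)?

0

Solve by backward induction (Novax leads).
- V: Labs Inc. compares 4, 8, -3, 1 and picks R1; Novax would get 1.
- W: Labs Inc. compares 3, 6, 9, 1 and picks R2; Novax would get 8.
- X: Labs Inc. compares 6, 4, -4, 1 and picks R0; Novax would get -1.
- Y: Labs Inc. compares 0, 3, 9, 4 and picks R2; Novax would get 3.
- Z: Labs Inc. compares -2, 10, 4, 6 and picks R1; Novax would get 5.
Maximizing over 1, 8, -1, 3, 5, Novax chooses W. Subgame-perfect outcome: (R2, W) with payoffs (9, 8).
Now find the simultaneous Nash equilibrium.
Labs Inc.'s best replies: V→R1; W→R2; X→R0; Y→R2; Z→R1.
Novax's best replies: R0→V; R1→X; R2→W; R3→W.
Only (R2, W) has each player best-responding; Nash payoffs (9, 8).
Novax's commitment gain: 8 − 8 = 0.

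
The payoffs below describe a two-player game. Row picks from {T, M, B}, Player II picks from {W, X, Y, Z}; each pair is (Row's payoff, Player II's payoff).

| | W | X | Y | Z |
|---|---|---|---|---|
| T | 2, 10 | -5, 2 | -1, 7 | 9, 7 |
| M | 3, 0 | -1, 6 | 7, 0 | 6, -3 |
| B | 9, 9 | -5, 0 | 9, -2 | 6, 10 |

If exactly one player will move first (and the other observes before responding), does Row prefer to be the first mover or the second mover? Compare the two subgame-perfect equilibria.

second

If Row leads: Player II's best replies are T→W, M→X, B→Z; Row's induced payoffs 2, -1, 6; outcome (B, Z), payoffs (6, 10).
If Player II leads: Row's best replies are W→B, X→M, Y→B, Z→T; Player II's induced payoffs 9, 6, -2, 7; outcome (B, W), payoffs (9, 9).
Row gets 6 moving first and 9 moving second, so Row prefers to move second.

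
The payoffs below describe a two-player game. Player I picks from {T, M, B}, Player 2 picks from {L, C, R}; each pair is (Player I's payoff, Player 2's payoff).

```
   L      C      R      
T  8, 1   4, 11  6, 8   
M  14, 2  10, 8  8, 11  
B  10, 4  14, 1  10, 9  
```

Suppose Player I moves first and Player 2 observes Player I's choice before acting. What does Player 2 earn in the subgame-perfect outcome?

Player 2 best-responds to each possible Player I move:
- T: BR = C, leader payoff 4.
- M: BR = R, leader payoff 8.
- B: BR = R, leader payoff 10.
Among 4, 8, 10, the best is 10 at B. Subgame-perfect outcome: (B, R) with payoffs (10, 9).

9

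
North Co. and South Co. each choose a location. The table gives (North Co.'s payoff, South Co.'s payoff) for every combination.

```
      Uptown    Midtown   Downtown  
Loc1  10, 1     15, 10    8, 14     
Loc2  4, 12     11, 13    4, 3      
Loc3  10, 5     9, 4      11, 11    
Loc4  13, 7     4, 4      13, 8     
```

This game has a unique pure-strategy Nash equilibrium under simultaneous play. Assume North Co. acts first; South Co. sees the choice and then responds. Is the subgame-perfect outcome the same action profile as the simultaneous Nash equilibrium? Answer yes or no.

Work backward from South Co.'s decision.
- Loc1 → South Co. plays Downtown (best of 1, 10, 14); North Co. gets 8.
- Loc2 → South Co. plays Midtown (best of 12, 13, 3); North Co. gets 11.
- Loc3 → South Co. plays Downtown (best of 5, 4, 11); North Co. gets 11.
- Loc4 → South Co. plays Downtown (best of 7, 4, 8); North Co. gets 13.
Among 8, 11, 11, 13, the best is 13 at Loc4. Subgame-perfect outcome: (Loc4, Downtown) with payoffs (13, 8).
For the simultaneous game, intersect best replies.
North Co.'s best replies: Uptown→Loc4; Midtown→Loc1; Downtown→Loc4.
South Co.'s best replies: Loc1→Downtown; Loc2→Midtown; Loc3→Downtown; Loc4→Downtown.
The unique mutual best reply is (Loc4, Downtown), giving (13, 8).
Sequential outcome (Loc4, Downtown) coincides with the Nash profile (Loc4, Downtown).

yes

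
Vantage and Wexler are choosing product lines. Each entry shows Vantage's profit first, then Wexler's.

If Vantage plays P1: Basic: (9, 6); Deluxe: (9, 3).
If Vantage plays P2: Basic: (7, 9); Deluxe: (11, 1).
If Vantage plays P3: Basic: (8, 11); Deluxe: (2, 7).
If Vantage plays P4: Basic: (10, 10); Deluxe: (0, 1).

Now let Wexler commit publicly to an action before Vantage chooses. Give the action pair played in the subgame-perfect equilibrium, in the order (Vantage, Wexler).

Work backward from Vantage's decision.
- Basic → Vantage plays P4 (best of 9, 7, 8, 10); Wexler gets 10.
- Deluxe → Vantage plays P2 (best of 9, 11, 2, 0); Wexler gets 1.
Wexler's induced payoffs are 10, 1, so Wexler commits to Basic. Subgame-perfect outcome: (P4, Basic) with payoffs (10, 10).

(P4, Basic)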